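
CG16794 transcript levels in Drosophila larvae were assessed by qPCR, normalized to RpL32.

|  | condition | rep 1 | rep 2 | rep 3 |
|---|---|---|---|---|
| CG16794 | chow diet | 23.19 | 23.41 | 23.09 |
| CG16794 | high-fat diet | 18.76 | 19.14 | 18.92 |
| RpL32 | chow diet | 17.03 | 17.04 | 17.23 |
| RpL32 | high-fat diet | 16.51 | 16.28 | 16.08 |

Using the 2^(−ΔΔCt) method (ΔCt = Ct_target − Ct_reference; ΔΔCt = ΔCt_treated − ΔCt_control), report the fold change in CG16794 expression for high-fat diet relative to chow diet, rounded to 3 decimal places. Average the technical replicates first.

11.158

Mean Ct: CG16794 chow diet 23.230; CG16794 high-fat diet 18.940; RpL32 chow diet 17.100; RpL32 high-fat diet 16.290
ΔCt(chow diet) = 23.230 − 17.100 = 6.130
ΔCt(high-fat diet) = 18.940 − 16.290 = 2.650
ΔΔCt = 2.650 − 6.130 = -3.480
Fold change = 2^(−(-3.480)) = 2^3.480 = 11.1579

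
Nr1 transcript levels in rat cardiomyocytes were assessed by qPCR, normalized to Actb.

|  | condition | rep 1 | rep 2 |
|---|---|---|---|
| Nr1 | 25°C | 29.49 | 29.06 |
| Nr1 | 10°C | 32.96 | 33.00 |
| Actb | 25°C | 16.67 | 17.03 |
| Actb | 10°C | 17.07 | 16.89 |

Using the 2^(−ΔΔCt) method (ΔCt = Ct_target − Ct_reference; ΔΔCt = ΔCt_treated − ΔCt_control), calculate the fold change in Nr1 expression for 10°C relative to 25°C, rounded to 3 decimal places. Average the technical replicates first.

0.084

Mean Ct: Nr1 25°C 29.275; Nr1 10°C 32.980; Actb 25°C 16.850; Actb 10°C 16.980
ΔCt(25°C) = 29.275 − 16.850 = 12.425
ΔCt(10°C) = 32.980 − 16.980 = 16.000
ΔΔCt = 16.000 − 12.425 = 3.575
Fold change = 2^(−3.575) = 0.0839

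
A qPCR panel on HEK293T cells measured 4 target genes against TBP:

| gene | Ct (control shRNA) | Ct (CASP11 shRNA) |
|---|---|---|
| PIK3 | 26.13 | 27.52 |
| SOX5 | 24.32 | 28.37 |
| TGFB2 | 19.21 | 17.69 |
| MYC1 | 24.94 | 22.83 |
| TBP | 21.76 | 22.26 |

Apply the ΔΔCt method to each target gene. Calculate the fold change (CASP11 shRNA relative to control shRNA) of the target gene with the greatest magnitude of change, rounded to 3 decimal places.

0.085

PIK3: ΔΔCt = (27.52−22.26) − (26.13−21.76) = 5.26 − 4.37 = 0.89; fold change = 2^-0.89 = 0.540
SOX5: ΔΔCt = (28.37−22.26) − (24.32−21.76) = 6.11 − 2.56 = 3.55; fold change = 2^-3.55 = 0.085
TGFB2: ΔΔCt = (17.69−22.26) − (19.21−21.76) = -4.57 − (-2.55) = -2.02; fold change = 2^2.02 = 4.056
MYC1: ΔΔCt = (22.83−22.26) − (24.94−21.76) = 0.57 − 3.18 = -2.61; fold change = 2^2.61 = 6.105
SOX5 has the largest |ΔΔCt| = 3.55.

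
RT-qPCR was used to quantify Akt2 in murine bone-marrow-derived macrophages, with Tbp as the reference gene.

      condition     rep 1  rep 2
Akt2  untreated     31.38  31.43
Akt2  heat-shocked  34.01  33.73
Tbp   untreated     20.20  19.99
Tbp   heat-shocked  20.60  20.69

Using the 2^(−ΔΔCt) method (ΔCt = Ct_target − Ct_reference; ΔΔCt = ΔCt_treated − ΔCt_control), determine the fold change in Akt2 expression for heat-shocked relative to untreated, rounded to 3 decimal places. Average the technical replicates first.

0.265

Mean Ct: Akt2 untreated 31.405; Akt2 heat-shocked 33.870; Tbp untreated 20.095; Tbp heat-shocked 20.645
ΔCt(untreated) = 31.405 − 20.095 = 11.310
ΔCt(heat-shocked) = 33.870 − 20.645 = 13.225
ΔΔCt = 13.225 − 11.310 = 1.915
Fold change = 2^(−1.915) = 0.2652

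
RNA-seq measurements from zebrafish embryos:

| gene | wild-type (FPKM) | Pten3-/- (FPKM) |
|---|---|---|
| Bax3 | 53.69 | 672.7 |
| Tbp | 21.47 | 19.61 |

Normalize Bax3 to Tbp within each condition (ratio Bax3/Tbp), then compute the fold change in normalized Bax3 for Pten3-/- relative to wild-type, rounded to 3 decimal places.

Bax3/Tbp (wild-type) = 53.69 / 21.47 = 2.5007
Bax3/Tbp (Pten3-/-) = 672.7 / 19.61 = 34.304
Fold change = 34.304 / 2.5007 = 13.7177

13.718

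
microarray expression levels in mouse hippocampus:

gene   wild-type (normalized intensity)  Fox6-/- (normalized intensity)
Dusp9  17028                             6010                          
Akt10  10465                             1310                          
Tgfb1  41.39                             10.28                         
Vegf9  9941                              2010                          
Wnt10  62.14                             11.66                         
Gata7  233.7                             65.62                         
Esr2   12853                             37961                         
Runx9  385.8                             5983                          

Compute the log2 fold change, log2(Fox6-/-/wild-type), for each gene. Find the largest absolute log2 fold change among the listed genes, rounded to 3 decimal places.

3.955

log2(6010/17028) = -1.502  (Dusp9)
log2(1310/10465) = -2.998  (Akt10)
log2(10.28/41.39) = -2.009  (Tgfb1)
log2(2010/9941) = -2.306  (Vegf9)
log2(11.66/62.14) = -2.414  (Wnt10)
log2(65.62/233.7) = -1.832  (Gata7)
log2(37961/12853) = 1.562  (Esr2)
log2(5983/385.8) = 3.955  (Runx9)
The largest magnitude belongs to Runx9.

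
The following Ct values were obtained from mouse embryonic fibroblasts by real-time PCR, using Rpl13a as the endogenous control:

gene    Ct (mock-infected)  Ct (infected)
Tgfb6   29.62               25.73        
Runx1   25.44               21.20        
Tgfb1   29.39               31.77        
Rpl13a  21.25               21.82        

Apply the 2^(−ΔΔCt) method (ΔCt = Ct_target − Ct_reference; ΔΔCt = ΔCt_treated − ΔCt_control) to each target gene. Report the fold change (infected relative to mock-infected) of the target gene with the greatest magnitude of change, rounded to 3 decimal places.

28.051

Tgfb6: ΔΔCt = (25.73−21.82) − (29.62−21.25) = 3.91 − 8.37 = -4.46; fold change = 2^4.46 = 22.009
Runx1: ΔΔCt = (21.20−21.82) − (25.44−21.25) = -0.62 − 4.19 = -4.81; fold change = 2^4.81 = 28.051
Tgfb1: ΔΔCt = (31.77−21.82) − (29.39−21.25) = 9.95 − 8.14 = 1.81; fold change = 2^-1.81 = 0.285
Runx1 has the largest |ΔΔCt| = 4.81.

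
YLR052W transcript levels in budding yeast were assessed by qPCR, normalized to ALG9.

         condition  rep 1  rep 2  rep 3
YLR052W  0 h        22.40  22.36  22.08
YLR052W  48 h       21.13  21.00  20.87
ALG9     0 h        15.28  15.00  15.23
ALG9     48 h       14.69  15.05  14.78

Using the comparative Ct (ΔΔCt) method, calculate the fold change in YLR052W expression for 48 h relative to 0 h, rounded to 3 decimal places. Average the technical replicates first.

1.932

Mean Ct: YLR052W 0 h 22.280; YLR052W 48 h 21.000; ALG9 0 h 15.170; ALG9 48 h 14.840
ΔCt(0 h) = 22.280 − 15.170 = 7.110
ΔCt(48 h) = 21.000 − 14.840 = 6.160
ΔΔCt = 6.160 − 7.110 = -0.950
Fold change = 2^(−(-0.950)) = 2^0.950 = 1.9319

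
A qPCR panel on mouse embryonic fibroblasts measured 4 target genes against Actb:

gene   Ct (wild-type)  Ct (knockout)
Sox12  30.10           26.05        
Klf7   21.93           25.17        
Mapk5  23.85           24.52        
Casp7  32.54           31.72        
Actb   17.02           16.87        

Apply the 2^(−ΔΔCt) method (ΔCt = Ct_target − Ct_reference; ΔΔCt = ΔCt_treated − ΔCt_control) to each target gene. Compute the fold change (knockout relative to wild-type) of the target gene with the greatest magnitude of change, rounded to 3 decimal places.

Sox12: ΔΔCt = (26.05−16.87) − (30.10−17.02) = 9.18 − 13.08 = -3.90; fold change = 2^3.90 = 14.929
Klf7: ΔΔCt = (25.17−16.87) − (21.93−17.02) = 8.30 − 4.91 = 3.39; fold change = 2^-3.39 = 0.095
Mapk5: ΔΔCt = (24.52−16.87) − (23.85−17.02) = 7.65 − 6.83 = 0.82; fold change = 2^-0.82 = 0.566
Casp7: ΔΔCt = (31.72−16.87) − (32.54−17.02) = 14.85 − 15.52 = -0.67; fold change = 2^0.67 = 1.591
Sox12 has the largest |ΔΔCt| = 3.90.

14.929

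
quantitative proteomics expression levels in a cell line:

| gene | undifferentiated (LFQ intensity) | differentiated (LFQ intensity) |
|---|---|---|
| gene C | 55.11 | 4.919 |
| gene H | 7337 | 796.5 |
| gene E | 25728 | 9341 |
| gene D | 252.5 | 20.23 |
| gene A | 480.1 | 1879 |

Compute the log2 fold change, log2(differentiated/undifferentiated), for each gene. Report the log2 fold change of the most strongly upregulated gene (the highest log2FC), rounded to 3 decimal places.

1.969

log2(4.919/55.11) = -3.486  (gene C)
log2(796.5/7337) = -3.203  (gene H)
log2(9341/25728) = -1.462  (gene E)
log2(20.23/252.5) = -3.642  (gene D)
log2(1879/480.1) = 1.969  (gene A)
gene A is most strongly upregulated.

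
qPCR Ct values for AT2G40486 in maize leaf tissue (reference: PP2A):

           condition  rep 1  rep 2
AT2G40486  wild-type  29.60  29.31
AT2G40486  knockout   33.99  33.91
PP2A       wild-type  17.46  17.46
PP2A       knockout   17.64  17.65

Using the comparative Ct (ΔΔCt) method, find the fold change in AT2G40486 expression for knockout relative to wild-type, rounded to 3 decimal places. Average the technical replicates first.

Mean Ct: AT2G40486 wild-type 29.455; AT2G40486 knockout 33.950; PP2A wild-type 17.460; PP2A knockout 17.645
ΔCt(wild-type) = 29.455 − 17.460 = 11.995
ΔCt(knockout) = 33.950 − 17.645 = 16.305
ΔΔCt = 16.305 − 11.995 = 4.310
Fold change = 2^(−4.310) = 0.0504

0.050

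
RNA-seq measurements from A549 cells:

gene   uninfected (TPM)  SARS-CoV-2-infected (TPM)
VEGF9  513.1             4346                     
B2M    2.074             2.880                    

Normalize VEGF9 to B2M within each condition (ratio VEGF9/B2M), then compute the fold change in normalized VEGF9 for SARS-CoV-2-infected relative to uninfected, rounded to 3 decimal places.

VEGF9/B2M (uninfected) = 513.1 / 2.074 = 247.4
VEGF9/B2M (SARS-CoV-2-infected) = 4346 / 2.880 = 1509
Fold change = 1509 / 247.4 = 6.0996

6.100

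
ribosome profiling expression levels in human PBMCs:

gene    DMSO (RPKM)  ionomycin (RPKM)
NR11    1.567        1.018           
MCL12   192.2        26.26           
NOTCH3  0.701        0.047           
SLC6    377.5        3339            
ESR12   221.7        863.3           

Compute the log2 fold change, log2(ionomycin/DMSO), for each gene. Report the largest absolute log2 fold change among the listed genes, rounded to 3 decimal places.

3.899

log2(1.018/1.567) = -0.622  (NR11)
log2(26.26/192.2) = -2.872  (MCL12)
log2(0.047/0.701) = -3.899  (NOTCH3)
log2(3339/377.5) = 3.145  (SLC6)
log2(863.3/221.7) = 1.961  (ESR12)
The largest magnitude belongs to NOTCH3.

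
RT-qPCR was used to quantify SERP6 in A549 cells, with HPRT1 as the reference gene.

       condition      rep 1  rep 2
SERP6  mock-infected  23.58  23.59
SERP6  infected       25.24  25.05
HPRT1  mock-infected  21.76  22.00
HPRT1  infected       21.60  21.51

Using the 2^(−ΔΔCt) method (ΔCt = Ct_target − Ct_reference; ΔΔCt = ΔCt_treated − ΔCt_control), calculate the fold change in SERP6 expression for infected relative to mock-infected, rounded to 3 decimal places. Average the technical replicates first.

0.271

Mean Ct: SERP6 mock-infected 23.585; SERP6 infected 25.145; HPRT1 mock-infected 21.880; HPRT1 infected 21.555
ΔCt(mock-infected) = 23.585 − 21.880 = 1.705
ΔCt(infected) = 25.145 − 21.555 = 3.590
ΔΔCt = 3.590 − 1.705 = 1.885
Fold change = 2^(−1.885) = 0.2707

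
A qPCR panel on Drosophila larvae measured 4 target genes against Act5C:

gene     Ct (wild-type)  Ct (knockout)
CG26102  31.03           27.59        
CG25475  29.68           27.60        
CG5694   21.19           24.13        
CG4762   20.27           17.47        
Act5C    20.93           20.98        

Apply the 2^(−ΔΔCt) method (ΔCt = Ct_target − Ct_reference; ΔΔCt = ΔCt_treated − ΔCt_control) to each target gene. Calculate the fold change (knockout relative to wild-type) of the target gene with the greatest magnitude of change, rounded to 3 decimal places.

11.236

CG26102: ΔΔCt = (27.59−20.98) − (31.03−20.93) = 6.61 − 10.10 = -3.49; fold change = 2^3.49 = 11.236
CG25475: ΔΔCt = (27.60−20.98) − (29.68−20.93) = 6.62 − 8.75 = -2.13; fold change = 2^2.13 = 4.377
CG5694: ΔΔCt = (24.13−20.98) − (21.19−20.93) = 3.15 − 0.26 = 2.89; fold change = 2^-2.89 = 0.135
CG4762: ΔΔCt = (17.47−20.98) − (20.27−20.93) = -3.51 − (-0.66) = -2.85; fold change = 2^2.85 = 7.210
CG26102 has the largest |ΔΔCt| = 3.49.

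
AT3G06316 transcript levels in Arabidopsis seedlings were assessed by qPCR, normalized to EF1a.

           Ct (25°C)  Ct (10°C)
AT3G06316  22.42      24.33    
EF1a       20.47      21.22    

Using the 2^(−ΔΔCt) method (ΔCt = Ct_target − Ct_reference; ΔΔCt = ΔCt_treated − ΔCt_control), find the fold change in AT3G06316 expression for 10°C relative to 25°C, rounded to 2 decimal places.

0.45

ΔCt(25°C) = 22.420 − 20.470 = 1.950
ΔCt(10°C) = 24.330 − 21.220 = 3.110
ΔΔCt = 3.110 − 1.950 = 1.160
Fold change = 2^(−1.160) = 0.448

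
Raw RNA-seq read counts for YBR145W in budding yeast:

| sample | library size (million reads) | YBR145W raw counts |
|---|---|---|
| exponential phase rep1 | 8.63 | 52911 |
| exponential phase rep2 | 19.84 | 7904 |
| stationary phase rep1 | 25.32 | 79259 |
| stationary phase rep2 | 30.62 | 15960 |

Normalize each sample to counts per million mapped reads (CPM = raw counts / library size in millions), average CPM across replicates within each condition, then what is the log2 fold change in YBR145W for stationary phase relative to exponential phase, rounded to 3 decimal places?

-0.838

CPM(exponential phase rep1) = 52911 / 8.63 = 6131.0545
CPM(exponential phase rep2) = 7904 / 19.84 = 398.3871
CPM(stationary phase rep1) = 79259 / 25.32 = 3130.2923
CPM(stationary phase rep2) = 15960 / 30.62 = 521.2280
mean CPM(exponential phase) = 3264.7208; mean CPM(stationary phase) = 1825.7601
Fold change = 1825.7601 / 3264.7208 = 0.55924
log2(0.55924) = -0.8385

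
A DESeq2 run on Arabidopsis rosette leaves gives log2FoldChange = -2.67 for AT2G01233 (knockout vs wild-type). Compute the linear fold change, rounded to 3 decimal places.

Fold change = 2^(-2.67) = 0.1571
That is, AT2G01233 drops to 15.7% of the wild-type level.

0.157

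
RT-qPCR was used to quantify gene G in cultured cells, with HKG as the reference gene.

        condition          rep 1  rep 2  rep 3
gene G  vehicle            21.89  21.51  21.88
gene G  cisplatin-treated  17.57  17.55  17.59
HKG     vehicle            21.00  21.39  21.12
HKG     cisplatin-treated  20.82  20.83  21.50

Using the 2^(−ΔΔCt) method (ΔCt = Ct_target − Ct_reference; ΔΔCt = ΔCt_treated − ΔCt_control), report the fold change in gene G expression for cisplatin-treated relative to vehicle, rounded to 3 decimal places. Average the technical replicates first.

16.795

Mean Ct: gene G vehicle 21.760; gene G cisplatin-treated 17.570; HKG vehicle 21.170; HKG cisplatin-treated 21.050
ΔCt(vehicle) = 21.760 − 21.170 = 0.590
ΔCt(cisplatin-treated) = 17.570 − 21.050 = -3.480
ΔΔCt = -3.480 − 0.590 = -4.070
Fold change = 2^(−(-4.070)) = 2^4.070 = 16.7955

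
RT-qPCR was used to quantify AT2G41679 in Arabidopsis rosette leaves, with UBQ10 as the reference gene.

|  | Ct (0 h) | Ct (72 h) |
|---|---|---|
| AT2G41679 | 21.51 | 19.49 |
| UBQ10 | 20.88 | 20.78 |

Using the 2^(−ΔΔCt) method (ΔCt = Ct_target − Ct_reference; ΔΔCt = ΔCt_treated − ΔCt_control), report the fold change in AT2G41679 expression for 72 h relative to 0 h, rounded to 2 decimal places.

ΔCt(0 h) = 21.510 − 20.880 = 0.630
ΔCt(72 h) = 19.490 − 20.780 = -1.290
ΔΔCt = -1.290 − 0.630 = -1.920
Fold change = 2^(−(-1.920)) = 2^1.920 = 3.784

3.78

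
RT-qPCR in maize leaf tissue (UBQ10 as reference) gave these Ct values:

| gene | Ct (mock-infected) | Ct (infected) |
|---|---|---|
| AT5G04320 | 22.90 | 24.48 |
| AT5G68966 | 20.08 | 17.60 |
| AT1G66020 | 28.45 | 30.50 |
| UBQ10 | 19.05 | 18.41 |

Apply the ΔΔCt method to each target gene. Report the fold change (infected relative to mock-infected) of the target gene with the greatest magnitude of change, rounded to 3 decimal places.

AT5G04320: ΔΔCt = (24.48−18.41) − (22.90−19.05) = 6.07 − 3.85 = 2.22; fold change = 2^-2.22 = 0.215
AT5G68966: ΔΔCt = (17.60−18.41) − (20.08−19.05) = -0.81 − 1.03 = -1.84; fold change = 2^1.84 = 3.580
AT1G66020: ΔΔCt = (30.50−18.41) − (28.45−19.05) = 12.09 − 9.40 = 2.69; fold change = 2^-2.69 = 0.155
AT1G66020 has the largest |ΔΔCt| = 2.69.

0.155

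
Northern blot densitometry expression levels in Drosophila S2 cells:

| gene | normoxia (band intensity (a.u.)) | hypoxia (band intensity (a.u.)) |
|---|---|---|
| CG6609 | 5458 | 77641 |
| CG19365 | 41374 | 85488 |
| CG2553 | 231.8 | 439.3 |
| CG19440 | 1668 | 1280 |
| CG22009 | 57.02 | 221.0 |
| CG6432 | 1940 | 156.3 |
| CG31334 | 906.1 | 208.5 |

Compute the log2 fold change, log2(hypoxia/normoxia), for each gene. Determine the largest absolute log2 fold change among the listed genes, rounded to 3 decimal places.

log2(77641/5458) = 3.830  (CG6609)
log2(85488/41374) = 1.047  (CG19365)
log2(439.3/231.8) = 0.922  (CG2553)
log2(1280/1668) = -0.382  (CG19440)
log2(221.0/57.02) = 1.955  (CG22009)
log2(156.3/1940) = -3.634  (CG6432)
log2(208.5/906.1) = -2.120  (CG31334)
The largest magnitude belongs to CG6609.

3.830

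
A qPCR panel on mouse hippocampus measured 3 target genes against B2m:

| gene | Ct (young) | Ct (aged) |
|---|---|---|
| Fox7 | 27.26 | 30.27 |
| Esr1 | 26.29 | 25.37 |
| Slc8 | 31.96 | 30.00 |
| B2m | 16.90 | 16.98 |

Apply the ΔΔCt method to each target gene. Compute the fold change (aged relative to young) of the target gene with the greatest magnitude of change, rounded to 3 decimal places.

Fox7: ΔΔCt = (30.27−16.98) − (27.26−16.90) = 13.29 − 10.36 = 2.93; fold change = 2^-2.93 = 0.131
Esr1: ΔΔCt = (25.37−16.98) − (26.29−16.90) = 8.39 − 9.39 = -1.00; fold change = 2^1.00 = 2.000
Slc8: ΔΔCt = (30.00−16.98) − (31.96−16.90) = 13.02 − 15.06 = -2.04; fold change = 2^2.04 = 4.112
Fox7 has the largest |ΔΔCt| = 2.93.

0.131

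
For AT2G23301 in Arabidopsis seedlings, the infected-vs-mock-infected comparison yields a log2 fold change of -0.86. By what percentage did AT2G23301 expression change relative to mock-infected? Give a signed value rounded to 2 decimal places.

-44.90%

Fold change = 2^(-0.86) = 0.5510
Percent change = (FC − 1) × 100% = (0.5510 − 1) × 100 = -44.90%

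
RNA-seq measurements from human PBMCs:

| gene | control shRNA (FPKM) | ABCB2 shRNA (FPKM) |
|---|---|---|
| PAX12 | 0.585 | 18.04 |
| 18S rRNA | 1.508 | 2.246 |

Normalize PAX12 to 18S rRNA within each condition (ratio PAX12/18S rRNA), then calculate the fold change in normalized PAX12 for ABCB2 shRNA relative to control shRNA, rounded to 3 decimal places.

PAX12/18S rRNA (control shRNA) = 0.585 / 1.508 = 0.38793
PAX12/18S rRNA (ABCB2 shRNA) = 18.04 / 2.246 = 8.0321
Fold change = 8.0321 / 0.38793 = 20.7049

20.705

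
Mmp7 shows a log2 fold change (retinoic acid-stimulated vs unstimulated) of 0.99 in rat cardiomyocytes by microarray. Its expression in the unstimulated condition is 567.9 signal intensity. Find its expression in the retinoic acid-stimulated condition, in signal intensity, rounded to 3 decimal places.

1127.954

Fold change = 2^(0.99) = 1.9862
retinoic acid-stimulated expression = 567.9 × 1.9862 = 1127.954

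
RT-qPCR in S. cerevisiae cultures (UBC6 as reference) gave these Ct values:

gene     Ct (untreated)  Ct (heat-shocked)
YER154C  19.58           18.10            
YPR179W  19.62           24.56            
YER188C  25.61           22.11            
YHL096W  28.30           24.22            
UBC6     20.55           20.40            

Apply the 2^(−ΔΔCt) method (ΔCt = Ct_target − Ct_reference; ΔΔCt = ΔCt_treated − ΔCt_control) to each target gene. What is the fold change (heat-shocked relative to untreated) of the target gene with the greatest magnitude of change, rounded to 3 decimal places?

0.029

YER154C: ΔΔCt = (18.10−20.40) − (19.58−20.55) = -2.30 − (-0.97) = -1.33; fold change = 2^1.33 = 2.514
YPR179W: ΔΔCt = (24.56−20.40) − (19.62−20.55) = 4.16 − (-0.93) = 5.09; fold change = 2^-5.09 = 0.029
YER188C: ΔΔCt = (22.11−20.40) − (25.61−20.55) = 1.71 − 5.06 = -3.35; fold change = 2^3.35 = 10.196
YHL096W: ΔΔCt = (24.22−20.40) − (28.30−20.55) = 3.82 − 7.75 = -3.93; fold change = 2^3.93 = 15.242
YPR179W has the largest |ΔΔCt| = 5.09.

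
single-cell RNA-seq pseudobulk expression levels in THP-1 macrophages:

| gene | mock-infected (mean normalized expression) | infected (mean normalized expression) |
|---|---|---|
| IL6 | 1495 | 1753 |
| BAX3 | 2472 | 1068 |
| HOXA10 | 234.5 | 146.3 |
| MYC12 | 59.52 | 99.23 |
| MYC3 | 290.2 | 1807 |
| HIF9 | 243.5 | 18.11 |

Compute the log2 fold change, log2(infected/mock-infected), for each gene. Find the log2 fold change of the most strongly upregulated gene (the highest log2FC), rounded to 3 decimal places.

2.638

log2(1753/1495) = 0.230  (IL6)
log2(1068/2472) = -1.211  (BAX3)
log2(146.3/234.5) = -0.681  (HOXA10)
log2(99.23/59.52) = 0.737  (MYC12)
log2(1807/290.2) = 2.638  (MYC3)
log2(18.11/243.5) = -3.749  (HIF9)
MYC3 is most strongly upregulated.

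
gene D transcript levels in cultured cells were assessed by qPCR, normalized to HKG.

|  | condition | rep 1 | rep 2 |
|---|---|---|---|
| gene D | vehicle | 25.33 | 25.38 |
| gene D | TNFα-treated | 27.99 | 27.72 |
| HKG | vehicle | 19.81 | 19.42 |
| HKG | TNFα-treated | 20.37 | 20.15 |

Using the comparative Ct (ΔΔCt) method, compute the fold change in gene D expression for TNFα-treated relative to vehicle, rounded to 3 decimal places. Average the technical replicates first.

Mean Ct: gene D vehicle 25.355; gene D TNFα-treated 27.855; HKG vehicle 19.615; HKG TNFα-treated 20.260
ΔCt(vehicle) = 25.355 − 19.615 = 5.740
ΔCt(TNFα-treated) = 27.855 − 20.260 = 7.595
ΔΔCt = 7.595 − 5.740 = 1.855
Fold change = 2^(−1.855) = 0.2764

0.276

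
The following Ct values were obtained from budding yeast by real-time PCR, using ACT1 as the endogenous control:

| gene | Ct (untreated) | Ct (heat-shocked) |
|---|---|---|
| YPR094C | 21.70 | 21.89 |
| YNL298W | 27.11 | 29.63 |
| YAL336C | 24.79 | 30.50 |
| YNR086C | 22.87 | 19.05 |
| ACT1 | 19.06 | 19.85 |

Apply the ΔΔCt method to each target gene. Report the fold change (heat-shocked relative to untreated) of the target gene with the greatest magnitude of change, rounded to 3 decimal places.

0.033

YPR094C: ΔΔCt = (21.89−19.85) − (21.70−19.06) = 2.04 − 2.64 = -0.60; fold change = 2^0.60 = 1.516
YNL298W: ΔΔCt = (29.63−19.85) − (27.11−19.06) = 9.78 − 8.05 = 1.73; fold change = 2^-1.73 = 0.301
YAL336C: ΔΔCt = (30.50−19.85) − (24.79−19.06) = 10.65 − 5.73 = 4.92; fold change = 2^-4.92 = 0.033
YNR086C: ΔΔCt = (19.05−19.85) − (22.87−19.06) = -0.80 − 3.81 = -4.61; fold change = 2^4.61 = 24.420
YAL336C has the largest |ΔΔCt| = 4.92.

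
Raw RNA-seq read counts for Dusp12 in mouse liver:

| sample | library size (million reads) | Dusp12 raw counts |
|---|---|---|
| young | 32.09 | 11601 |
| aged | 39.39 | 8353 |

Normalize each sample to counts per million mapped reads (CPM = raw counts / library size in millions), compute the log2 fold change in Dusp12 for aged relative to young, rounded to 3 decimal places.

CPM(young) = 11601 / 32.09 = 361.5145
CPM(aged) = 8353 / 39.39 = 212.0589
Fold change = 212.0589 / 361.5145 = 0.58658
log2(0.58658) = -0.7696

-0.770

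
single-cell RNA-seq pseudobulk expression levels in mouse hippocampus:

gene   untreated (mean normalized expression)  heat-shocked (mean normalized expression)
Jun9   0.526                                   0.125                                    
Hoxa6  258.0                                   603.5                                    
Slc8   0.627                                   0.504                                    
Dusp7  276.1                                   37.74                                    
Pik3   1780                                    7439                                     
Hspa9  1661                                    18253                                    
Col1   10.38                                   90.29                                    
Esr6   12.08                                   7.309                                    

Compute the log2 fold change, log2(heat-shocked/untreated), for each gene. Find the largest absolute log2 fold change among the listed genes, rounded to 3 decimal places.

3.458

log2(0.125/0.526) = -2.073  (Jun9)
log2(603.5/258.0) = 1.226  (Hoxa6)
log2(0.504/0.627) = -0.315  (Slc8)
log2(37.74/276.1) = -2.871  (Dusp7)
log2(7439/1780) = 2.063  (Pik3)
log2(18253/1661) = 3.458  (Hspa9)
log2(90.29/10.38) = 3.121  (Col1)
log2(7.309/12.08) = -0.725  (Esr6)
The largest magnitude belongs to Hspa9.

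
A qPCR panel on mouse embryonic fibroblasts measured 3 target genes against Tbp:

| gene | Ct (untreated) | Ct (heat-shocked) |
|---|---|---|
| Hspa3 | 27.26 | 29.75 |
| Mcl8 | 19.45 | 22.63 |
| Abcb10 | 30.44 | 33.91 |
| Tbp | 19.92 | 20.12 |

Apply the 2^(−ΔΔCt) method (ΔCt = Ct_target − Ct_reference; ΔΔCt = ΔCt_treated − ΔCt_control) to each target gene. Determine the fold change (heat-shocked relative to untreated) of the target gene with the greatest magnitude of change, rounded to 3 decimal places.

0.104

Hspa3: ΔΔCt = (29.75−20.12) − (27.26−19.92) = 9.63 − 7.34 = 2.29; fold change = 2^-2.29 = 0.204
Mcl8: ΔΔCt = (22.63−20.12) − (19.45−19.92) = 2.51 − (-0.47) = 2.98; fold change = 2^-2.98 = 0.127
Abcb10: ΔΔCt = (33.91−20.12) − (30.44−19.92) = 13.79 − 10.52 = 3.27; fold change = 2^-3.27 = 0.104
Abcb10 has the largest |ΔΔCt| = 3.27.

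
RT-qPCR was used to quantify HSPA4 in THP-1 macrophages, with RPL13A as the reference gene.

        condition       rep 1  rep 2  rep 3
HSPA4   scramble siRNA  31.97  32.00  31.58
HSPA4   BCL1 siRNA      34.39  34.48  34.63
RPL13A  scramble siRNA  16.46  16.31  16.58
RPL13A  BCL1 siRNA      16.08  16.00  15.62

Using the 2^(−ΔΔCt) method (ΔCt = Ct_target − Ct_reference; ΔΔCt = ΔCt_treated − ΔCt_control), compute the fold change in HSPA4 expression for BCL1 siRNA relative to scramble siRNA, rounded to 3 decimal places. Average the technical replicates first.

Mean Ct: HSPA4 scramble siRNA 31.850; HSPA4 BCL1 siRNA 34.500; RPL13A scramble siRNA 16.450; RPL13A BCL1 siRNA 15.900
ΔCt(scramble siRNA) = 31.850 − 16.450 = 15.400
ΔCt(BCL1 siRNA) = 34.500 − 15.900 = 18.600
ΔΔCt = 18.600 − 15.400 = 3.200
Fold change = 2^(−3.200) = 0.1088

0.109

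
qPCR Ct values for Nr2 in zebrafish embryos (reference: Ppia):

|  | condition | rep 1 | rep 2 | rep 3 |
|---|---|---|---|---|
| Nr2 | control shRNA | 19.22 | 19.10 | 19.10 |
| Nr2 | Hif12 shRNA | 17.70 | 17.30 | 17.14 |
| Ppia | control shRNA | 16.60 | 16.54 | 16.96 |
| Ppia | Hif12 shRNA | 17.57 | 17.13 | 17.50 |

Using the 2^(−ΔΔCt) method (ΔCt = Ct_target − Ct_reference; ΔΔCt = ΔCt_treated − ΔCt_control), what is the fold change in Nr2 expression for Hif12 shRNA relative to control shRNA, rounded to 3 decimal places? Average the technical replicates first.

Mean Ct: Nr2 control shRNA 19.140; Nr2 Hif12 shRNA 17.380; Ppia control shRNA 16.700; Ppia Hif12 shRNA 17.400
ΔCt(control shRNA) = 19.140 − 16.700 = 2.440
ΔCt(Hif12 shRNA) = 17.380 − 17.400 = -0.020
ΔΔCt = -0.020 − 2.440 = -2.460
Fold change = 2^(−(-2.460)) = 2^2.460 = 5.5022

5.502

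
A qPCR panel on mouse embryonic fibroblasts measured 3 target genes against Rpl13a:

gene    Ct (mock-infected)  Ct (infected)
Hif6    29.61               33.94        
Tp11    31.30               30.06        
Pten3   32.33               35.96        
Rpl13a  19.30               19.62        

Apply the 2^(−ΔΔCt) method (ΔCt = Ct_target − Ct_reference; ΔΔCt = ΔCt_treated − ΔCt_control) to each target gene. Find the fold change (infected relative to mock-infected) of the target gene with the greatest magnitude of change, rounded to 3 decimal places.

0.062

Hif6: ΔΔCt = (33.94−19.62) − (29.61−19.30) = 14.32 − 10.31 = 4.01; fold change = 2^-4.01 = 0.062
Tp11: ΔΔCt = (30.06−19.62) − (31.30−19.30) = 10.44 − 12.00 = -1.56; fold change = 2^1.56 = 2.949
Pten3: ΔΔCt = (35.96−19.62) − (32.33−19.30) = 16.34 − 13.03 = 3.31; fold change = 2^-3.31 = 0.101
Hif6 has the largest |ΔΔCt| = 4.01.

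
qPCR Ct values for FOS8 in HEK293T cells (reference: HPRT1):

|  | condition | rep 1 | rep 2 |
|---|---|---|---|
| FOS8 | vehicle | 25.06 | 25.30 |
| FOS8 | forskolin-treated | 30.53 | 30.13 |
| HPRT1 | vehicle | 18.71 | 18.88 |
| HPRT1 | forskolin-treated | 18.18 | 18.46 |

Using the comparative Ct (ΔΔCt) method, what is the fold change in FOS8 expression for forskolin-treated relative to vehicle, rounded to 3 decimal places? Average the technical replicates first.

0.020

Mean Ct: FOS8 vehicle 25.180; FOS8 forskolin-treated 30.330; HPRT1 vehicle 18.795; HPRT1 forskolin-treated 18.320
ΔCt(vehicle) = 25.180 − 18.795 = 6.385
ΔCt(forskolin-treated) = 30.330 − 18.320 = 12.010
ΔΔCt = 12.010 − 6.385 = 5.625
Fold change = 2^(−5.625) = 0.0203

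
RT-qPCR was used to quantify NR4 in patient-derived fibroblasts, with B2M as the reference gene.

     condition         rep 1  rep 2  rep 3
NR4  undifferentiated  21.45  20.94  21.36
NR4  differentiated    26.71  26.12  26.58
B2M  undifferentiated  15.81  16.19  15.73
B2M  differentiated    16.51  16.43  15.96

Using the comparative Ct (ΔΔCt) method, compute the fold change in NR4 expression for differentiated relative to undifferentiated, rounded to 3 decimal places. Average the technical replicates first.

Mean Ct: NR4 undifferentiated 21.250; NR4 differentiated 26.470; B2M undifferentiated 15.910; B2M differentiated 16.300
ΔCt(undifferentiated) = 21.250 − 15.910 = 5.340
ΔCt(differentiated) = 26.470 − 16.300 = 10.170
ΔΔCt = 10.170 − 5.340 = 4.830
Fold change = 2^(−4.830) = 0.0352

0.035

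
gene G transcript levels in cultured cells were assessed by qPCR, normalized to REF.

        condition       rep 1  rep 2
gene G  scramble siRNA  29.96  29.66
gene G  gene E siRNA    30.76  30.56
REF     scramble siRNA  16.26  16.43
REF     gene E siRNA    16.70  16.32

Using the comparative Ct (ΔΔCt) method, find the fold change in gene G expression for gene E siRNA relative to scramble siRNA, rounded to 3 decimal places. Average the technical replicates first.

0.622

Mean Ct: gene G scramble siRNA 29.810; gene G gene E siRNA 30.660; REF scramble siRNA 16.345; REF gene E siRNA 16.510
ΔCt(scramble siRNA) = 29.810 − 16.345 = 13.465
ΔCt(gene E siRNA) = 30.660 − 16.510 = 14.150
ΔΔCt = 14.150 − 13.465 = 0.685
Fold change = 2^(−0.685) = 0.6220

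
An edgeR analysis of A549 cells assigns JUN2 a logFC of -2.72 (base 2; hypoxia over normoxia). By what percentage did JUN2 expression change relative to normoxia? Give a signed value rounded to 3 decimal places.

Fold change = 2^(-2.72) = 0.1518
Percent change = (FC − 1) × 100% = (0.1518 − 1) × 100 = -84.823%

-84.823%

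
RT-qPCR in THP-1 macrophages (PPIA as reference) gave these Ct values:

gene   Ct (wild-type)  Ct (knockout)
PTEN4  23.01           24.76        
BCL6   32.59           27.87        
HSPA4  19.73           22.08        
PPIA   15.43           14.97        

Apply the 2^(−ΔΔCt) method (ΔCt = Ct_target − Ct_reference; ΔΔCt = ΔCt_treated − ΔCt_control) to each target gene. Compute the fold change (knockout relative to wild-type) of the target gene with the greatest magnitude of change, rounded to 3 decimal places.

19.160

PTEN4: ΔΔCt = (24.76−14.97) − (23.01−15.43) = 9.79 − 7.58 = 2.21; fold change = 2^-2.21 = 0.216
BCL6: ΔΔCt = (27.87−14.97) − (32.59−15.43) = 12.90 − 17.16 = -4.26; fold change = 2^4.26 = 19.160
HSPA4: ΔΔCt = (22.08−14.97) − (19.73−15.43) = 7.11 − 4.30 = 2.81; fold change = 2^-2.81 = 0.143
BCL6 has the largest |ΔΔCt| = 4.26.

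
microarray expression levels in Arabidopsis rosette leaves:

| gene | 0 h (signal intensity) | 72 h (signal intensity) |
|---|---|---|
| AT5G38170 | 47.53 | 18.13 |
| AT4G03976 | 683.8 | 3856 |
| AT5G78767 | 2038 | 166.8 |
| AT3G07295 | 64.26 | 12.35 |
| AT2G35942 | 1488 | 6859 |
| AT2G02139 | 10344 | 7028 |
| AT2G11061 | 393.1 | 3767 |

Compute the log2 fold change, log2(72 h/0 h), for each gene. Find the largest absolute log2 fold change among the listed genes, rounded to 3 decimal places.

log2(18.13/47.53) = -1.390  (AT5G38170)
log2(3856/683.8) = 2.495  (AT4G03976)
log2(166.8/2038) = -3.611  (AT5G78767)
log2(12.35/64.26) = -2.379  (AT3G07295)
log2(6859/1488) = 2.205  (AT2G35942)
log2(7028/10344) = -0.558  (AT2G02139)
log2(3767/393.1) = 3.260  (AT2G11061)
The largest magnitude belongs to AT5G78767.

3.611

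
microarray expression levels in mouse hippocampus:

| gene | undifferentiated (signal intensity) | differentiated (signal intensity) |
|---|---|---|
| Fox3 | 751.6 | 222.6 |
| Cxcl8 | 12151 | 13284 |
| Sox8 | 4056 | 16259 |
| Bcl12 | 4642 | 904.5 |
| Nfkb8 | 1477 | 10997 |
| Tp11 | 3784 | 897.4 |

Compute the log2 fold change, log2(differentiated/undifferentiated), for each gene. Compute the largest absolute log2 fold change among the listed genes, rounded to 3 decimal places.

2.896

log2(222.6/751.6) = -1.756  (Fox3)
log2(13284/12151) = 0.129  (Cxcl8)
log2(16259/4056) = 2.003  (Sox8)
log2(904.5/4642) = -2.360  (Bcl12)
log2(10997/1477) = 2.896  (Nfkb8)
log2(897.4/3784) = -2.076  (Tp11)
The largest magnitude belongs to Nfkb8.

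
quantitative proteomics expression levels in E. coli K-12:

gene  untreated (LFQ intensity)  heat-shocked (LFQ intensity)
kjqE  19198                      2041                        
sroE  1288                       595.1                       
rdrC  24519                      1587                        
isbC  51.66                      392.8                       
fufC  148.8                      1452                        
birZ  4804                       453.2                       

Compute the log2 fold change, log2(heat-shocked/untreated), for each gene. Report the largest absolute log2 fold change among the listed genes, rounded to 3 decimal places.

3.950

log2(2041/19198) = -3.234  (kjqE)
log2(595.1/1288) = -1.114  (sroE)
log2(1587/24519) = -3.950  (rdrC)
log2(392.8/51.66) = 2.927  (isbC)
log2(1452/148.8) = 3.287  (fufC)
log2(453.2/4804) = -3.406  (birZ)
The largest magnitude belongs to rdrC.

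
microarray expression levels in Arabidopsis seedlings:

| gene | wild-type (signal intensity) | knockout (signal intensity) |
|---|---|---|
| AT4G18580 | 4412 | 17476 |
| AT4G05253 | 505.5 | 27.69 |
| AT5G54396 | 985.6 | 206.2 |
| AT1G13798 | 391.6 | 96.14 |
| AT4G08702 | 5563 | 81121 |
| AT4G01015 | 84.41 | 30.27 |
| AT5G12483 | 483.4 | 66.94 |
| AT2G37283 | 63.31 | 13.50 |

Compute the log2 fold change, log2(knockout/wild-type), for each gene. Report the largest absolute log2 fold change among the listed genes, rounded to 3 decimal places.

log2(17476/4412) = 1.986  (AT4G18580)
log2(27.69/505.5) = -4.190  (AT4G05253)
log2(206.2/985.6) = -2.257  (AT5G54396)
log2(96.14/391.6) = -2.026  (AT1G13798)
log2(81121/5563) = 3.866  (AT4G08702)
log2(30.27/84.41) = -1.480  (AT4G01015)
log2(66.94/483.4) = -2.852  (AT5G12483)
log2(13.50/63.31) = -2.229  (AT2G37283)
The largest magnitude belongs to AT4G05253.

4.190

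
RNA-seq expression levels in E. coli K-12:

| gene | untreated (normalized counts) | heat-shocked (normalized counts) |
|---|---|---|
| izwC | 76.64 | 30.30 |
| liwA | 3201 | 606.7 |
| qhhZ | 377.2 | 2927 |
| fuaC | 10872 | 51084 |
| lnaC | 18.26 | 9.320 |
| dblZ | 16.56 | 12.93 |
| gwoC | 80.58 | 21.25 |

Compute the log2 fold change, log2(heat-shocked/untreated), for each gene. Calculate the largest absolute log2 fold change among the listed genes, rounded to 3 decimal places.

2.956

log2(30.30/76.64) = -1.339  (izwC)
log2(606.7/3201) = -2.399  (liwA)
log2(2927/377.2) = 2.956  (qhhZ)
log2(51084/10872) = 2.232  (fuaC)
log2(9.320/18.26) = -0.970  (lnaC)
log2(12.93/16.56) = -0.357  (dblZ)
log2(21.25/80.58) = -1.923  (gwoC)
The largest magnitude belongs to qhhZ.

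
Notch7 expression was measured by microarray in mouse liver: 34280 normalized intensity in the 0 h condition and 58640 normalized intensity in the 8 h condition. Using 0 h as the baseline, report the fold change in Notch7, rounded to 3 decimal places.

Fold change = 58640 / 34280 = 1.7106
Notch7 is upregulated.

1.711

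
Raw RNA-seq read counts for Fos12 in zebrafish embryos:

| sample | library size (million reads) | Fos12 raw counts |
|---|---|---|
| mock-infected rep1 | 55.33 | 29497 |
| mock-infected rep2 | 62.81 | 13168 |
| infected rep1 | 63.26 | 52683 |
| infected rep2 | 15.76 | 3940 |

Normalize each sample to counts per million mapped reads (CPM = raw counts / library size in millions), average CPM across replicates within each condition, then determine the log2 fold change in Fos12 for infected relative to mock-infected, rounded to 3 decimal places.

0.544

CPM(mock-infected rep1) = 29497 / 55.33 = 533.1104
CPM(mock-infected rep2) = 13168 / 62.81 = 209.6481
CPM(infected rep1) = 52683 / 63.26 = 832.8011
CPM(infected rep2) = 3940 / 15.76 = 250.0000
mean CPM(mock-infected) = 371.3793; mean CPM(infected) = 541.4006
Fold change = 541.4006 / 371.3793 = 1.45781
log2(1.45781) = 0.5438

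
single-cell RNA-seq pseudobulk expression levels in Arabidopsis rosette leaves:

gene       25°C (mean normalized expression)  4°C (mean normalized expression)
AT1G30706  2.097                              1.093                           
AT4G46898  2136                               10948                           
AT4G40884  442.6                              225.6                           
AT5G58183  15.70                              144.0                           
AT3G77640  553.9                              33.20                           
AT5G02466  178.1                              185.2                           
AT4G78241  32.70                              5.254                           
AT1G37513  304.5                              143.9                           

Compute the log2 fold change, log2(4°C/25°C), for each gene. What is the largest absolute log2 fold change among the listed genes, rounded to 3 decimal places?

log2(1.093/2.097) = -0.940  (AT1G30706)
log2(10948/2136) = 2.358  (AT4G46898)
log2(225.6/442.6) = -0.972  (AT4G40884)
log2(144.0/15.70) = 3.197  (AT5G58183)
log2(33.20/553.9) = -4.060  (AT3G77640)
log2(185.2/178.1) = 0.056  (AT5G02466)
log2(5.254/32.70) = -2.638  (AT4G78241)
log2(143.9/304.5) = -1.081  (AT1G37513)
The largest magnitude belongs to AT3G77640.

4.060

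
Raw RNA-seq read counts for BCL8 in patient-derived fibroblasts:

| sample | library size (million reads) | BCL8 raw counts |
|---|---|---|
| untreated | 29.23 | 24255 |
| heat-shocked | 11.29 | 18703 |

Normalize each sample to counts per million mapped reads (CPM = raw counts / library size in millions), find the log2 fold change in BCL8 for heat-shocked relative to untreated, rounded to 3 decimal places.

CPM(untreated) = 24255 / 29.23 = 829.7982
CPM(heat-shocked) = 18703 / 11.29 = 1656.5988
Fold change = 1656.5988 / 829.7982 = 1.99639
log2(1.99639) = 0.9974

0.997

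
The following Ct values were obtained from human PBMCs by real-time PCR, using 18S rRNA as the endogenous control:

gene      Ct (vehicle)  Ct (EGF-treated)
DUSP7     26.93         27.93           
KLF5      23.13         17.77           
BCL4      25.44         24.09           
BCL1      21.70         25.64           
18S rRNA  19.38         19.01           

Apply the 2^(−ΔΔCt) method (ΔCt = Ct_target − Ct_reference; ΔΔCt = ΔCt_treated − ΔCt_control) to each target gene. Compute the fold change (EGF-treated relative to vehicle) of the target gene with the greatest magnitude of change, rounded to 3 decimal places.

DUSP7: ΔΔCt = (27.93−19.01) − (26.93−19.38) = 8.92 − 7.55 = 1.37; fold change = 2^-1.37 = 0.387
KLF5: ΔΔCt = (17.77−19.01) − (23.13−19.38) = -1.24 − 3.75 = -4.99; fold change = 2^4.99 = 31.779
BCL4: ΔΔCt = (24.09−19.01) − (25.44−19.38) = 5.08 − 6.06 = -0.98; fold change = 2^0.98 = 1.972
BCL1: ΔΔCt = (25.64−19.01) − (21.70−19.38) = 6.63 − 2.32 = 4.31; fold change = 2^-4.31 = 0.050
KLF5 has the largest |ΔΔCt| = 4.99.

31.779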